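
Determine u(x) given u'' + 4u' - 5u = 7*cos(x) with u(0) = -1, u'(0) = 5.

u = -121*exp(-5*x)/156 - 21*cos(x)/26 + 7*exp(x)/12 + 7*sin(x)/13

Characteristic equation r² + 4r - 5 = 0 factors as (r + 5)(r - 1) = 0, so r = -5, 1.
Hence u_h = C1*exp(-5*x) + C2*exp(x).
Try u_p = A*cos(x) + B*sin(x). Substituting and equating the coefficients of cos(x) and sin(x) gives A = -21/26, B = 7/13, so u_p = -21*cos(x)/26 + 7*sin(x)/13.
General solution: u = -21*cos(x)/26 + 7*sin(x)/13 + C1*exp(-5*x) + C2*exp(x).
Apply the initial conditions: u(0) = -21/26 + C1 + C2 = -1 and u'(0) = 7/13 + C2 - 5*C1 = 5. Solving gives C1 = -121/156, C2 = 7/12.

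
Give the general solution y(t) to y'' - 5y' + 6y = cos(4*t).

Characteristic equation r² - 5r + 6 = 0 factors as (r - 2)(r - 3) = 0, so r = 2, 3.
Hence y_h = C1*exp(2*t) + C2*exp(3*t).
Try y_p = A*cos(4*t) + B*sin(4*t). Substituting and equating the coefficients of cos(4t) and sin(4t) gives A = -1/50, B = -1/25, so y_p = -sin(4*t)/25 - cos(4*t)/50.

y = -sin(4*t)/25 - cos(4*t)/50 + C1*exp(2*t) + C2*exp(3*t)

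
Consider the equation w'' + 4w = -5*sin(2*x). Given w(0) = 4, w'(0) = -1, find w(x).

Characteristic equation r² + 4 = 0 has discriminant (0)² - 4·(4) = -16 < 0, so r = ± 2i.
Hence w_h = C1*cos(2*x) + C2*sin(2*x).
Since ±2i are characteristic roots, multiply the trial by x. Try w_p = x*(A*cos(2*x) + B*sin(2*x)). Substituting and equating the coefficients of cos(2x) and sin(2x) gives A = 5/4, B = 0, so w_p = 5*x*cos(2*x)/4.
General solution: w = C1*cos(2*x) + C2*sin(2*x) + 5*x*cos(2*x)/4.
Apply the initial conditions: w(0) = C1 = 4 and w'(0) = 5/4 + 2*C2 = -1. Solving gives C1 = 4, C2 = -9/8.

w = 4*cos(2*x) - 9*sin(2*x)/8 + 5*x*cos(2*x)/4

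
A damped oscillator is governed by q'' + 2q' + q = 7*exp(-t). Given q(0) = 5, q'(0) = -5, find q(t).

q = 5*exp(-t) + 7*t**2*exp(-t)/2

Characteristic equation r² + 2r + 1 = 0 has discriminant (2)² - 4·(1) = 0, so r = -1 is a repeated root.
Hence q_h = (C1 + C2*t)*exp(-t).
Since exp(-t) solves the homogeneous equation (r = -1 is a root of multiplicity 2), multiply the trial by t^2. Try q_p = A*t^2*exp(-t). Substituting into the equation and dividing by exp(-t) gives A = 7/2, so q_p = 7*t^2*exp(-t)/2.
General solution: q = C1*exp(-t) + 7*t^2*exp(-t)/2 + C2*t*exp(-t).
Apply the initial conditions: q(0) = C1 = 5 and q'(0) = C2 - C1 = -5. Solving gives C1 = 5, C2 = 0.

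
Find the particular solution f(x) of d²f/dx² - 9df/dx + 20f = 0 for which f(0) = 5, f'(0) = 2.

Characteristic equation r² - 9r + 20 = 0 factors as (r - 4)(r - 5) = 0, so r = 4, 5.
Hence f_h = C1*exp(4*x) + C2*exp(5*x).
Apply the initial conditions: f(0) = C1 + C2 = 5 and f'(0) = 4*C1 + 5*C2 = 2. Solving gives C1 = 23, C2 = -18.

f = -18*exp(5*x) + 23*exp(4*x)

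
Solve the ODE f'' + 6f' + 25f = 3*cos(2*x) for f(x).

Characteristic equation r² + 6r + 25 = 0 has discriminant (6)² - 4·(25) = -64 < 0, so r = -3 ± 4i.
Hence f_h = C1*cos(4*x)*exp(-3*x) + C2*exp(-3*x)*sin(4*x).
Try f_p = A*cos(2*x) + B*sin(2*x). Substituting and equating the coefficients of cos(2x) and sin(2x) gives A = 7/65, B = 4/65, so f_p = 4*sin(2*x)/65 + 7*cos(2*x)/65.

f = 4*sin(2*x)/65 + 7*cos(2*x)/65 + C1*cos(4*x)*exp(-3*x) + C2*exp(-3*x)*sin(4*x)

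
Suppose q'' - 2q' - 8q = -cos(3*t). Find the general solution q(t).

q = 6*sin(3*t)/325 + 17*cos(3*t)/325 + C1*exp(-2*t) + C2*exp(4*t)

Characteristic equation r² - 2r - 8 = 0 factors as (r + 2)(r - 4) = 0, so r = -2, 4.
Hence q_h = C1*exp(-2*t) + C2*exp(4*t).
Try q_p = A*cos(3*t) + B*sin(3*t). Substituting and equating the coefficients of cos(3t) and sin(3t) gives A = 17/325, B = 6/325, so q_p = 6*sin(3*t)/325 + 17*cos(3*t)/325.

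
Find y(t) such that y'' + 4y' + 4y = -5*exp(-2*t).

y = C1*exp(-2*t) - 5*t**2*exp(-2*t)/2 + C2*t*exp(-2*t)

Characteristic equation r² + 4r + 4 = 0 has discriminant (4)² - 4·(4) = 0, so r = -2 is a repeated root.
Hence y_h = (C1 + C2*t)*exp(-2*t).
Since exp(-2*t) solves the homogeneous equation (r = -2 is a root of multiplicity 2), multiply the trial by t^2. Try y_p = A*t^2*exp(-2*t). Substituting into the equation and dividing by exp(-2*t) gives A = -5/2, so y_p = -5*t^2*exp(-2*t)/2.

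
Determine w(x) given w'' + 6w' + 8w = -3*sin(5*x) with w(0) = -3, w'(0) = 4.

w = -247*exp(-2*x)/58 + 51*sin(5*x)/1189 + 90*cos(5*x)/1189 + 97*exp(-4*x)/82

Characteristic equation r² + 6r + 8 = 0 factors as (r + 2)(r + 4) = 0, so r = -2, -4.
Hence w_h = C1*exp(-2*x) + C2*exp(-4*x).
Try w_p = A*cos(5*x) + B*sin(5*x). Substituting and equating the coefficients of cos(5x) and sin(5x) gives A = 90/1189, B = 51/1189, so w_p = 51*sin(5*x)/1189 + 90*cos(5*x)/1189.
General solution: w = 51*sin(5*x)/1189 + 90*cos(5*x)/1189 + C1*exp(-2*x) + C2*exp(-4*x).
Apply the initial conditions: w(0) = 90/1189 + C1 + C2 = -3 and w'(0) = 255/1189 - 4*C2 - 2*C1 = 4. Solving gives C1 = -247/58, C2 = 97/82.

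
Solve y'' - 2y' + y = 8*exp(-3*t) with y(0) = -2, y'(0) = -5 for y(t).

Characteristic equation r² - 2r + 1 = 0 has discriminant (-2)² - 4·(1) = 0, so r = 1 is a repeated root.
Hence y_h = (C1 + C2*t)*exp(t).
Try y_p = A*exp(-3*t). Substituting into the equation and dividing by exp(-3*t) gives A = 1/2, so y_p = exp(-3*t)/2.
General solution: y = exp(-3*t)/2 + C1*exp(t) + C2*t*exp(t).
Apply the initial conditions: y(0) = 1/2 + C1 = -2 and y'(0) = -3/2 + C1 + C2 = -5. Solving gives C1 = -5/2, C2 = -1.

y = exp(-3*t)/2 - 5*exp(t)/2 - t*exp(t)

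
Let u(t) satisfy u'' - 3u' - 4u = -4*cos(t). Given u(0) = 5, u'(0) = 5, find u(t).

u = 6*sin(t)/17 + 10*cos(t)/17 + 13*exp(-t)/5 + 154*exp(4*t)/85

Characteristic equation r² - 3r - 4 = 0 factors as (r + 1)(r - 4) = 0, so r = -1, 4.
Hence u_h = C1*exp(-t) + C2*exp(4*t).
Try u_p = A*cos(t) + B*sin(t). Substituting and equating the coefficients of cos(t) and sin(t) gives A = 10/17, B = 6/17, so u_p = 6*sin(t)/17 + 10*cos(t)/17.
General solution: u = 6*sin(t)/17 + 10*cos(t)/17 + C1*exp(-t) + C2*exp(4*t).
Apply the initial conditions: u(0) = 10/17 + C1 + C2 = 5 and u'(0) = 6/17 - C1 + 4*C2 = 5. Solving gives C1 = 13/5, C2 = 154/85.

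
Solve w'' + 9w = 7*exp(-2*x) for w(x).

w = 7*exp(-2*x)/13 + C1*cos(3*x) + C2*sin(3*x)

Characteristic equation r² + 9 = 0 has discriminant (0)² - 4·(9) = -36 < 0, so r = ± 3i.
Hence w_h = C1*cos(3*x) + C2*sin(3*x).
Try w_p = A*exp(-2*x). Substituting into the equation and dividing by exp(-2*x) gives A = 7/13, so w_p = 7*exp(-2*x)/13.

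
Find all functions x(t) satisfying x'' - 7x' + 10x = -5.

x = -1/2 + C1*exp(5*t) + C2*exp(2*t)

Characteristic equation r² - 7r + 10 = 0 factors as (r - 5)(r - 2) = 0, so r = 5, 2.
Hence x_h = C1*exp(5*t) + C2*exp(2*t).
For the particular solution try x_p = A0. Substituting and matching coefficients of each power of t gives A0 = -1/2, so x_p = -1/2.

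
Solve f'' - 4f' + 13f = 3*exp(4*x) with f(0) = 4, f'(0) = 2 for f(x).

Characteristic equation r² - 4r + 13 = 0 has discriminant (-4)² - 4·(13) = -36 < 0, so r = 2 ± 3i.
Hence f_h = C1*cos(3*x)*exp(2*x) + C2*exp(2*x)*sin(3*x).
Try f_p = A*exp(4*x). Substituting into the equation and dividing by exp(4*x) gives A = 3/13, so f_p = 3*exp(4*x)/13.
General solution: f = 3*exp(4*x)/13 + C1*cos(3*x)*exp(2*x) + C2*exp(2*x)*sin(3*x).
Apply the initial conditions: f(0) = 3/13 + C1 = 4 and f'(0) = 12/13 + 2*C1 + 3*C2 = 2. Solving gives C1 = 49/13, C2 = -28/13.

f = 3*exp(4*x)/13 - 28*exp(2*x)*sin(3*x)/13 + 49*cos(3*x)*exp(2*x)/13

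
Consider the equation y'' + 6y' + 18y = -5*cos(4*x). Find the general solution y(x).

Characteristic equation r² + 6r + 18 = 0 has discriminant (6)² - 4·(18) = -36 < 0, so r = -3 ± 3i.
Hence y_h = C1*cos(3*x)*exp(-3*x) + C2*exp(-3*x)*sin(3*x).
Try y_p = A*cos(4*x) + B*sin(4*x). Substituting and equating the coefficients of cos(4x) and sin(4x) gives A = -1/58, B = -6/29, so y_p = -6*sin(4*x)/29 - cos(4*x)/58.

y = -6*sin(4*x)/29 - cos(4*x)/58 + C1*cos(3*x)*exp(-3*x) + C2*exp(-3*x)*sin(3*x)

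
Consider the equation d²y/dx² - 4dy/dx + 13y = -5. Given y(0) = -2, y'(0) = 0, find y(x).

y = -5/13 - 21*cos(3*x)*exp(2*x)/13 + 14*exp(2*x)*sin(3*x)/13

Characteristic equation r² - 4r + 13 = 0 has discriminant (-4)² - 4·(13) = -36 < 0, so r = 2 ± 3i.
Hence y_h = C1*cos(3*x)*exp(2*x) + C2*exp(2*x)*sin(3*x).
For the particular solution try y_p = A0. Substituting and matching coefficients of each power of x gives A0 = -5/13, so y_p = -5/13.
General solution: y = -5/13 + C1*cos(3*x)*exp(2*x) + C2*exp(2*x)*sin(3*x).
Apply the initial conditions: y(0) = -5/13 + C1 = -2 and y'(0) = 2*C1 + 3*C2 = 0. Solving gives C1 = -21/13, C2 = 14/13.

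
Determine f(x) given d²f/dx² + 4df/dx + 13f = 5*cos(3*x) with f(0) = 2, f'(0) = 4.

Characteristic equation r² + 4r + 13 = 0 has discriminant (4)² - 4·(13) = -36 < 0, so r = -2 ± 3i.
Hence f_h = C1*cos(3*x)*exp(-2*x) + C2*exp(-2*x)*sin(3*x).
Try f_p = A*cos(3*x) + B*sin(3*x). Substituting and equating the coefficients of cos(3x) and sin(3x) gives A = 1/8, B = 3/8, so f_p = cos(3*x)/8 + 3*sin(3*x)/8.
General solution: f = cos(3*x)/8 + 3*sin(3*x)/8 + C1*cos(3*x)*exp(-2*x) + C2*exp(-2*x)*sin(3*x).
Apply the initial conditions: f(0) = 1/8 + C1 = 2 and f'(0) = 9/8 - 2*C1 + 3*C2 = 4. Solving gives C1 = 15/8, C2 = 53/24.

f = cos(3*x)/8 + 3*sin(3*x)/8 + 15*cos(3*x)*exp(-2*x)/8 + 53*exp(-2*x)*sin(3*x)/24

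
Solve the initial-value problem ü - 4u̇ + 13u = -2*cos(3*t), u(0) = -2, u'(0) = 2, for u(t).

Characteristic equation r² - 4r + 13 = 0 has discriminant (-4)² - 4·(13) = -36 < 0, so r = 2 ± 3i.
Hence u_h = C1*cos(3*t)*exp(2*t) + C2*exp(2*t)*sin(3*t).
Try u_p = A*cos(3*t) + B*sin(3*t). Substituting and equating the coefficients of cos(3t) and sin(3t) gives A = -1/20, B = 3/20, so u_p = -cos(3*t)/20 + 3*sin(3*t)/20.
General solution: u = -cos(3*t)/20 + 3*sin(3*t)/20 + C1*cos(3*t)*exp(2*t) + C2*exp(2*t)*sin(3*t).
Apply the initial conditions: u(0) = -1/20 + C1 = -2 and u'(0) = 9/20 + 2*C1 + 3*C2 = 2. Solving gives C1 = -39/20, C2 = 109/60.

u = -cos(3*t)/20 + 3*sin(3*t)/20 - 39*cos(3*t)*exp(2*t)/20 + 109*exp(2*t)*sin(3*t)/60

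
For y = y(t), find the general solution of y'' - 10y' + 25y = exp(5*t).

Characteristic equation r² - 10r + 25 = 0 has discriminant (-10)² - 4·(25) = 0, so r = 5 is a repeated root.
Hence y_h = (C1 + C2*t)*exp(5*t).
Since exp(5*t) solves the homogeneous equation (r = 5 is a root of multiplicity 2), multiply the trial by t^2. Try y_p = A*t^2*exp(5*t). Substituting into the equation and dividing by exp(5*t) gives A = 1/2, so y_p = t^2*exp(5*t)/2.

y = C1*exp(5*t) + t**2*exp(5*t)/2 + C2*t*exp(5*t)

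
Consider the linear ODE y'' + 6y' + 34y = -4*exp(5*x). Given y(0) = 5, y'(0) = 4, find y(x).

Characteristic equation r² + 6r + 34 = 0 has discriminant (6)² - 4·(34) = -100 < 0, so r = -3 ± 5i.
Hence y_h = C1*cos(5*x)*exp(-3*x) + C2*exp(-3*x)*sin(5*x).
Try y_p = A*exp(5*x). Substituting into the equation and dividing by exp(5*x) gives A = -4/89, so y_p = -4*exp(5*x)/89.
General solution: y = -4*exp(5*x)/89 + C1*cos(5*x)*exp(-3*x) + C2*exp(-3*x)*sin(5*x).
Apply the initial conditions: y(0) = -4/89 + C1 = 5 and y'(0) = -20/89 - 3*C1 + 5*C2 = 4. Solving gives C1 = 449/89, C2 = 1723/445.

y = -4*exp(5*x)/89 + 449*cos(5*x)*exp(-3*x)/89 + 1723*exp(-3*x)*sin(5*x)/445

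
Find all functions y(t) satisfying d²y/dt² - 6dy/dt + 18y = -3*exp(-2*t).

Characteristic equation r² - 6r + 18 = 0 has discriminant (-6)² - 4·(18) = -36 < 0, so r = 3 ± 3i.
Hence y_h = C1*cos(3*t)*exp(3*t) + C2*exp(3*t)*sin(3*t).
Try y_p = A*exp(-2*t). Substituting into the equation and dividing by exp(-2*t) gives A = -3/34, so y_p = -3*exp(-2*t)/34.

y = -3*exp(-2*t)/34 + C1*cos(3*t)*exp(3*t) + C2*exp(3*t)*sin(3*t)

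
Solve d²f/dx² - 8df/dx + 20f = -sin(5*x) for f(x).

f = -8*cos(5*x)/325 + sin(5*x)/325 + C1*cos(2*x)*exp(4*x) + C2*exp(4*x)*sin(2*x)

Characteristic equation r² - 8r + 20 = 0 has discriminant (-8)² - 4·(20) = -16 < 0, so r = 4 ± 2i.
Hence f_h = C1*cos(2*x)*exp(4*x) + C2*exp(4*x)*sin(2*x).
Try f_p = A*cos(5*x) + B*sin(5*x). Substituting and equating the coefficients of cos(5x) and sin(5x) gives A = -8/325, B = 1/325, so f_p = -8*cos(5*x)/325 + sin(5*x)/325.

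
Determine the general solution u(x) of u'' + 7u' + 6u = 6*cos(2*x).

u = 3*cos(2*x)/50 + 21*sin(2*x)/50 + C1*exp(-6*x) + C2*exp(-x)

Characteristic equation r² + 7r + 6 = 0 factors as (r + 6)(r + 1) = 0, so r = -6, -1.
Hence u_h = C1*exp(-6*x) + C2*exp(-x).
Try u_p = A*cos(2*x) + B*sin(2*x). Substituting and equating the coefficients of cos(2x) and sin(2x) gives A = 3/50, B = 21/50, so u_p = 3*cos(2*x)/50 + 21*sin(2*x)/50.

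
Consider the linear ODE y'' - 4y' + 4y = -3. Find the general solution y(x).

Characteristic equation r² - 4r + 4 = 0 has discriminant (-4)² - 4·(4) = 0, so r = 2 is a repeated root.
Hence y_h = (C1 + C2*x)*exp(2*x).
For the particular solution try y_p = A0. Substituting and matching coefficients of each power of x gives A0 = -3/4, so y_p = -3/4.

y = -3/4 + C1*exp(2*x) + C2*x*exp(2*x)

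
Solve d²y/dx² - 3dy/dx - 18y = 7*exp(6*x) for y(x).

y = C1*exp(6*x) + C2*exp(-3*x) + 7*x*exp(6*x)/9

Characteristic equation r² - 3r - 18 = 0 factors as (r - 6)(r + 3) = 0, so r = 6, -3.
Hence y_h = C1*exp(6*x) + C2*exp(-3*x).
Since exp(6*x) solves the homogeneous equation (r = 6 is a root of multiplicity 1), multiply the trial by x. Try y_p = A*x*exp(6*x). Substituting into the equation and dividing by exp(6*x) gives A = 7/9, so y_p = 7*x*exp(6*x)/9.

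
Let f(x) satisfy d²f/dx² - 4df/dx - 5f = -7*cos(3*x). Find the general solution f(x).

f = 21*sin(3*x)/85 + 49*cos(3*x)/170 + C1*exp(-x) + C2*exp(5*x)

Characteristic equation r² - 4r - 5 = 0 factors as (r + 1)(r - 5) = 0, so r = -1, 5.
Hence f_h = C1*exp(-x) + C2*exp(5*x).
Try f_p = A*cos(3*x) + B*sin(3*x). Substituting and equating the coefficients of cos(3x) and sin(3x) gives A = 49/170, B = 21/85, so f_p = 21*sin(3*x)/85 + 49*cos(3*x)/170.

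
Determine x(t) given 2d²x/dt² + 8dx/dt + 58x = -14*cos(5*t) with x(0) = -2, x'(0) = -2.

Divide through by 2: x'' + 4x' + 29x = -7*cos(5*t).
Characteristic equation r² + 4r + 29 = 0 has discriminant (4)² - 4·(29) = -100 < 0, so r = -2 ± 5i.
Hence x_h = C1*cos(5*t)*exp(-2*t) + C2*exp(-2*t)*sin(5*t).
Try x_p = A*cos(5*t) + B*sin(5*t). Substituting and equating the coefficients of cos(5t) and sin(5t) gives A = -7/104, B = -35/104, so x_p = -35*sin(5*t)/104 - 7*cos(5*t)/104.
General solution: x = -35*sin(5*t)/104 - 7*cos(5*t)/104 + C1*cos(5*t)*exp(-2*t) + C2*exp(-2*t)*sin(5*t).
Apply the initial conditions: x(0) = -7/104 + C1 = -2 and x'(0) = -175/104 - 2*C1 + 5*C2 = -2. Solving gives C1 = -201/104, C2 = -87/104.

x = -35*sin(5*t)/104 - 7*cos(5*t)/104 - 201*cos(5*t)*exp(-2*t)/104 - 87*exp(-2*t)*sin(5*t)/104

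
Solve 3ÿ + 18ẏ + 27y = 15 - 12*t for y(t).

Divide through by 3: y'' + 6y' + 9y = 5 - 4*t.
Characteristic equation r² + 6r + 9 = 0 has discriminant (6)² - 4·(9) = 0, so r = -3 is a repeated root.
Hence y_h = (C1 + C2*t)*exp(-3*t).
For the particular solution try y_p = A0 + A1*t. Substituting and matching coefficients of each power of t gives A0 = 23/27, A1 = -4/9, so y_p = 23/27 - 4*t/9.

y = 23/27 - 4*t/9 + C1*exp(-3*t) + C2*t*exp(-3*t)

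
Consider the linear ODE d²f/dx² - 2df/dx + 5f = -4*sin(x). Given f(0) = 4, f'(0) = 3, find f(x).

Characteristic equation r² - 2r + 5 = 0 has discriminant (-2)² - 4·(5) = -16 < 0, so r = 1 ± 2i.
Hence f_h = C1*cos(2*x)*exp(x) + C2*exp(x)*sin(2*x).
Try f_p = A*cos(x) + B*sin(x). Substituting and equating the coefficients of cos(x) and sin(x) gives A = -2/5, B = -4/5, so f_p = -4*sin(x)/5 - 2*cos(x)/5.
General solution: f = -4*sin(x)/5 - 2*cos(x)/5 + C1*cos(2*x)*exp(x) + C2*exp(x)*sin(2*x).
Apply the initial conditions: f(0) = -2/5 + C1 = 4 and f'(0) = -4/5 + C1 + 2*C2 = 3. Solving gives C1 = 22/5, C2 = -3/10.

f = -4*sin(x)/5 - 2*cos(x)/5 - 3*exp(x)*sin(2*x)/10 + 22*cos(2*x)*exp(x)/5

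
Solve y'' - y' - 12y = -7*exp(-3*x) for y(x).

Characteristic equation r² - r - 12 = 0 factors as (r + 3)(r - 4) = 0, so r = -3, 4.
Hence y_h = C1*exp(-3*x) + C2*exp(4*x).
Since exp(-3*x) solves the homogeneous equation (r = -3 is a root of multiplicity 1), multiply the trial by x. Try y_p = A*x*exp(-3*x). Substituting into the equation and dividing by exp(-3*x) gives A = 1, so y_p = x*exp(-3*x).

y = C1*exp(-3*x) + C2*exp(4*x) + x*exp(-3*x)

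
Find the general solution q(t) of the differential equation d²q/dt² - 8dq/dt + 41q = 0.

q = C1*cos(5*t)*exp(4*t) + C2*exp(4*t)*sin(5*t)

Characteristic equation r² - 8r + 41 = 0 has discriminant (-8)² - 4·(41) = -100 < 0, so r = 4 ± 5i.
Hence q_h = C1*cos(5*t)*exp(4*t) + C2*exp(4*t)*sin(5*t).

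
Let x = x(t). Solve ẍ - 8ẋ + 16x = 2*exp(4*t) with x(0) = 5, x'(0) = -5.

x = 5*exp(4*t) + t**2*exp(4*t) - 25*t*exp(4*t)

Characteristic equation r² - 8r + 16 = 0 has discriminant (-8)² - 4·(16) = 0, so r = 4 is a repeated root.
Hence x_h = (C1 + C2*t)*exp(4*t).
Since exp(4*t) solves the homogeneous equation (r = 4 is a root of multiplicity 2), multiply the trial by t^2. Try x_p = A*t^2*exp(4*t). Substituting into the equation and dividing by exp(4*t) gives A = 1, so x_p = t^2*exp(4*t).
General solution: x = C1*exp(4*t) + t^2*exp(4*t) + C2*t*exp(4*t).
Apply the initial conditions: x(0) = C1 = 5 and x'(0) = C2 + 4*C1 = -5. Solving gives C1 = 5, C2 = -25.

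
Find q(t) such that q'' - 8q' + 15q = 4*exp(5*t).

q = C1*exp(3*t) + C2*exp(5*t) + 2*t*exp(5*t)

Characteristic equation r² - 8r + 15 = 0 factors as (r - 3)(r - 5) = 0, so r = 3, 5.
Hence q_h = C1*exp(3*t) + C2*exp(5*t).
Since exp(5*t) solves the homogeneous equation (r = 5 is a root of multiplicity 1), multiply the trial by t. Try q_p = A*t*exp(5*t). Substituting into the equation and dividing by exp(5*t) gives A = 2, so q_p = 2*t*exp(5*t).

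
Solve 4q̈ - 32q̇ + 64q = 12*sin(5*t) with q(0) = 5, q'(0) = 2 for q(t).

q = -27*sin(5*t)/1681 + 120*cos(5*t)/1681 + 8285*exp(4*t)/1681 - 723*t*exp(4*t)/41

Divide through by 4: q'' - 8q' + 16q = 3*sin(5*t).
Characteristic equation r² - 8r + 16 = 0 has discriminant (-8)² - 4·(16) = 0, so r = 4 is a repeated root.
Hence q_h = (C1 + C2*t)*exp(4*t).
Try q_p = A*cos(5*t) + B*sin(5*t). Substituting and equating the coefficients of cos(5t) and sin(5t) gives A = 120/1681, B = -27/1681, so q_p = -27*sin(5*t)/1681 + 120*cos(5*t)/1681.
General solution: q = -27*sin(5*t)/1681 + 120*cos(5*t)/1681 + C1*exp(4*t) + C2*t*exp(4*t).
Apply the initial conditions: q(0) = 120/1681 + C1 = 5 and q'(0) = -135/1681 + C2 + 4*C1 = 2. Solving gives C1 = 8285/1681, C2 = -723/41.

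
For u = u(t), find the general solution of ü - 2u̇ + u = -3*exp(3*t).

Characteristic equation r² - 2r + 1 = 0 has discriminant (-2)² - 4·(1) = 0, so r = 1 is a repeated root.
Hence u_h = (C1 + C2*t)*exp(t).
Try u_p = A*exp(3*t). Substituting into the equation and dividing by exp(3*t) gives A = -3/4, so u_p = -3*exp(3*t)/4.

u = -3*exp(3*t)/4 + C1*exp(t) + C2*t*exp(t)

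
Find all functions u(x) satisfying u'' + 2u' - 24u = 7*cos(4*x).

u = -35*cos(4*x)/208 + 7*sin(4*x)/208 + C1*exp(-6*x) + C2*exp(4*x)

Characteristic equation r² + 2r - 24 = 0 factors as (r + 6)(r - 4) = 0, so r = -6, 4.
Hence u_h = C1*exp(-6*x) + C2*exp(4*x).
Try u_p = A*cos(4*x) + B*sin(4*x). Substituting and equating the coefficients of cos(4x) and sin(4x) gives A = -35/208, B = 7/208, so u_p = -35*cos(4*x)/208 + 7*sin(4*x)/208.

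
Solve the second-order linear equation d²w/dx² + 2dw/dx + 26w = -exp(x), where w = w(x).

w = -exp(x)/29 + C1*cos(5*x)*exp(-x) + C2*exp(-x)*sin(5*x)

Characteristic equation r² + 2r + 26 = 0 has discriminant (2)² - 4·(26) = -100 < 0, so r = -1 ± 5i.
Hence w_h = C1*cos(5*x)*exp(-x) + C2*exp(-x)*sin(5*x).
Try w_p = A*exp(x). Substituting into the equation and dividing by exp(x) gives A = -1/29, so w_p = -exp(x)/29.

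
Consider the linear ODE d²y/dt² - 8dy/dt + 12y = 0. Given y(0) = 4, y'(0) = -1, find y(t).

y = -9*exp(6*t)/4 + 25*exp(2*t)/4

Characteristic equation r² - 8r + 12 = 0 factors as (r - 6)(r - 2) = 0, so r = 6, 2.
Hence y_h = C1*exp(6*t) + C2*exp(2*t).
Apply the initial conditions: y(0) = C1 + C2 = 4 and y'(0) = 2*C2 + 6*C1 = -1. Solving gives C1 = -9/4, C2 = 25/4.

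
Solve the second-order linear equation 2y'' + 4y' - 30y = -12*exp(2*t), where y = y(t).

Divide through by 2: y'' + 2y' - 15y = -6*exp(2*t).
Characteristic equation r² + 2r - 15 = 0 factors as (r - 3)(r + 5) = 0, so r = 3, -5.
Hence y_h = C1*exp(3*t) + C2*exp(-5*t).
Try y_p = A*exp(2*t). Substituting into the equation and dividing by exp(2*t) gives A = 6/7, so y_p = 6*exp(2*t)/7.

y = 6*exp(2*t)/7 + C1*exp(3*t) + C2*exp(-5*t)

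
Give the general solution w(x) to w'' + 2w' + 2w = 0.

w = C1*cos(x)*exp(-x) + C2*exp(-x)*sin(x)

Characteristic equation r² + 2r + 2 = 0 has discriminant (2)² - 4·(2) = -4 < 0, so r = -1 ± i.
Hence w_h = C1*cos(x)*exp(-x) + C2*exp(-x)*sin(x).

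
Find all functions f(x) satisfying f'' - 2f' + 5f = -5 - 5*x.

Characteristic equation r² - 2r + 5 = 0 has discriminant (-2)² - 4·(5) = -16 < 0, so r = 1 ± 2i.
Hence f_h = C1*cos(2*x)*exp(x) + C2*exp(x)*sin(2*x).
For the particular solution try f_p = A0 + A1*x. Substituting and matching coefficients of each power of x gives A0 = -7/5, A1 = -1, so f_p = -7/5 - x.

f = -7/5 - x + C1*cos(2*x)*exp(x) + C2*exp(x)*sin(2*x)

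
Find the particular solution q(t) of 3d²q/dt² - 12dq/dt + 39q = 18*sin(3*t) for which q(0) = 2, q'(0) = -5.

q = 3*sin(3*t)/20 + 9*cos(3*t)/20 - 57*exp(2*t)*sin(3*t)/20 + 31*cos(3*t)*exp(2*t)/20

Divide through by 3: q'' - 4q' + 13q = 6*sin(3*t).
Characteristic equation r² - 4r + 13 = 0 has discriminant (-4)² - 4·(13) = -36 < 0, so r = 2 ± 3i.
Hence q_h = C1*cos(3*t)*exp(2*t) + C2*exp(2*t)*sin(3*t).
Try q_p = A*cos(3*t) + B*sin(3*t). Substituting and equating the coefficients of cos(3t) and sin(3t) gives A = 9/20, B = 3/20, so q_p = 3*sin(3*t)/20 + 9*cos(3*t)/20.
General solution: q = 3*sin(3*t)/20 + 9*cos(3*t)/20 + C1*cos(3*t)*exp(2*t) + C2*exp(2*t)*sin(3*t).
Apply the initial conditions: q(0) = 9/20 + C1 = 2 and q'(0) = 9/20 + 2*C1 + 3*C2 = -5. Solving gives C1 = 31/20, C2 = -57/20.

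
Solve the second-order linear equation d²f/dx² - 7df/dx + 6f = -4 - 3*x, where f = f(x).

Characteristic equation r² - 7r + 6 = 0 factors as (r - 6)(r - 1) = 0, so r = 6, 1.
Hence f_h = C1*exp(6*x) + C2*exp(x).
For the particular solution try f_p = A0 + A1*x. Substituting and matching coefficients of each power of x gives A0 = -5/4, A1 = -1/2, so f_p = -5/4 - x/2.

f = -5/4 - x/2 + C1*exp(6*x) + C2*exp(x)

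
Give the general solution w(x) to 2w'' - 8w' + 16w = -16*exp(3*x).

Divide through by 2: w'' - 4w' + 8w = -8*exp(3*x).
Characteristic equation r² - 4r + 8 = 0 has discriminant (-4)² - 4·(8) = -16 < 0, so r = 2 ± 2i.
Hence w_h = C1*cos(2*x)*exp(2*x) + C2*exp(2*x)*sin(2*x).
Try w_p = A*exp(3*x). Substituting into the equation and dividing by exp(3*x) gives A = -8/5, so w_p = -8*exp(3*x)/5.

w = -8*exp(3*x)/5 + C1*cos(2*x)*exp(2*x) + C2*exp(2*x)*sin(2*x)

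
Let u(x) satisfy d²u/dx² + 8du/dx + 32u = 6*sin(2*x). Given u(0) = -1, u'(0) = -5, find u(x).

u = -6*cos(2*x)/65 + 21*sin(2*x)/130 - 291*exp(-4*x)*sin(4*x)/130 - 59*cos(4*x)*exp(-4*x)/65

Characteristic equation r² + 8r + 32 = 0 has discriminant (8)² - 4·(32) = -64 < 0, so r = -4 ± 4i.
Hence u_h = C1*cos(4*x)*exp(-4*x) + C2*exp(-4*x)*sin(4*x).
Try u_p = A*cos(2*x) + B*sin(2*x). Substituting and equating the coefficients of cos(2x) and sin(2x) gives A = -6/65, B = 21/130, so u_p = -6*cos(2*x)/65 + 21*sin(2*x)/130.
General solution: u = -6*cos(2*x)/65 + 21*sin(2*x)/130 + C1*cos(4*x)*exp(-4*x) + C2*exp(-4*x)*sin(4*x).
Apply the initial conditions: u(0) = -6/65 + C1 = -1 and u'(0) = 21/65 - 4*C1 + 4*C2 = -5. Solving gives C1 = -59/65, C2 = -291/130.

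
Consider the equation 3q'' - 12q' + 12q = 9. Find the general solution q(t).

q = 3/4 + C1*exp(2*t) + C2*t*exp(2*t)

Divide through by 3: q'' - 4q' + 4q = 3.
Characteristic equation r² - 4r + 4 = 0 has discriminant (-4)² - 4·(4) = 0, so r = 2 is a repeated root.
Hence q_h = (C1 + C2*t)*exp(2*t).
For the particular solution try q_p = A0. Substituting and matching coefficients of each power of t gives A0 = 3/4, so q_p = 3/4.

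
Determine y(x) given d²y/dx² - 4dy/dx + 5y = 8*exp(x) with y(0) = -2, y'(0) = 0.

y = 4*exp(x) - 6*cos(x)*exp(2*x) + 8*exp(2*x)*sin(x)

Characteristic equation r² - 4r + 5 = 0 has discriminant (-4)² - 4·(5) = -4 < 0, so r = 2 ± i.
Hence y_h = C1*cos(x)*exp(2*x) + C2*exp(2*x)*sin(x).
Try y_p = A*exp(x). Substituting into the equation and dividing by exp(x) gives A = 4, so y_p = 4*exp(x).
General solution: y = 4*exp(x) + C1*cos(x)*exp(2*x) + C2*exp(2*x)*sin(x).
Apply the initial conditions: y(0) = 4 + C1 = -2 and y'(0) = 4 + C2 + 2*C1 = 0. Solving gives C1 = -6, C2 = 8.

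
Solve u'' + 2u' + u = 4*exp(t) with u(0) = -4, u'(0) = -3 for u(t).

Characteristic equation r² + 2r + 1 = 0 has discriminant (2)² - 4·(1) = 0, so r = -1 is a repeated root.
Hence u_h = (C1 + C2*t)*exp(-t).
Try u_p = A*exp(t). Substituting into the equation and dividing by exp(t) gives A = 1, so u_p = exp(t).
General solution: u = C1*exp(-t) + C2*t*exp(-t) + exp(t).
Apply the initial conditions: u(0) = 1 + C1 = -4 and u'(0) = 1 + C2 - C1 = -3. Solving gives C1 = -5, C2 = -9.

u = -5*exp(-t) - 9*t*exp(-t) + exp(t)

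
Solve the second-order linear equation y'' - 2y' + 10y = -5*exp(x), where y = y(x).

Characteristic equation r² - 2r + 10 = 0 has discriminant (-2)² - 4·(10) = -36 < 0, so r = 1 ± 3i.
Hence y_h = C1*cos(3*x)*exp(x) + C2*exp(x)*sin(3*x).
Try y_p = A*exp(x). Substituting into the equation and dividing by exp(x) gives A = -5/9, so y_p = -5*exp(x)/9.

y = -5*exp(x)/9 + C1*cos(3*x)*exp(x) + C2*exp(x)*sin(3*x)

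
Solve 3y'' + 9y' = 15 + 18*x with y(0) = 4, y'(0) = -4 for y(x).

Divide through by 3: y'' + 3y' = 5 + 6*x.
Characteristic equation r² + 3r = 0 factors as (r + 3)r = 0, so r = -3, 0.
Hence y_h = C1*exp(-3*x) + C2.
Since 0 is a characteristic root (multiplicity 1), multiply the polynomial trial by x: try y_p = x*(A0 + A1*x). Substituting and matching coefficients of each power of x gives A0 = 1, A1 = 1, so y_p = x + x^2.
General solution: y = C2 + x + x^2 + C1*exp(-3*x).
Apply the initial conditions: y(0) = C1 + C2 = 4 and y'(0) = 1 - 3*C1 = -4. Solving gives C1 = 5/3, C2 = 7/3.

y = 7/3 + x + x**2 + 5*exp(-3*x)/3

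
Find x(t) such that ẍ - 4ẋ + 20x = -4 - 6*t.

Characteristic equation r² - 4r + 20 = 0 has discriminant (-4)² - 4·(20) = -64 < 0, so r = 2 ± 4i.
Hence x_h = C1*cos(4*t)*exp(2*t) + C2*exp(2*t)*sin(4*t).
For the particular solution try x_p = A0 + A1*t. Substituting and matching coefficients of each power of t gives A0 = -13/50, A1 = -3/10, so x_p = -13/50 - 3*t/10.

x = -13/50 - 3*t/10 + C1*cos(4*t)*exp(2*t) + C2*exp(2*t)*sin(4*t)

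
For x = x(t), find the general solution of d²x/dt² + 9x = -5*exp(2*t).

Characteristic equation r² + 9 = 0 has discriminant (0)² - 4·(9) = -36 < 0, so r = ± 3i.
Hence x_h = C1*cos(3*t) + C2*sin(3*t).
Try x_p = A*exp(2*t). Substituting into the equation and dividing by exp(2*t) gives A = -5/13, so x_p = -5*exp(2*t)/13.

x = -5*exp(2*t)/13 + C1*cos(3*t) + C2*sin(3*t)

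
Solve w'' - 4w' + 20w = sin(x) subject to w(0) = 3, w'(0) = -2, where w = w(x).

Characteristic equation r² - 4r + 20 = 0 has discriminant (-4)² - 4·(20) = -64 < 0, so r = 2 ± 4i.
Hence w_h = C1*cos(4*x)*exp(2*x) + C2*exp(2*x)*sin(4*x).
Try w_p = A*cos(x) + B*sin(x). Substituting and equating the coefficients of cos(x) and sin(x) gives A = 4/377, B = 19/377, so w_p = 4*cos(x)/377 + 19*sin(x)/377.
General solution: w = 4*cos(x)/377 + 19*sin(x)/377 + C1*cos(4*x)*exp(2*x) + C2*exp(2*x)*sin(4*x).
Apply the initial conditions: w(0) = 4/377 + C1 = 3 and w'(0) = 19/377 + 2*C1 + 4*C2 = -2. Solving gives C1 = 1127/377, C2 = -3027/1508.

w = 4*cos(x)/377 + 19*sin(x)/377 - 3027*exp(2*x)*sin(4*x)/1508 + 1127*cos(4*x)*exp(2*x)/377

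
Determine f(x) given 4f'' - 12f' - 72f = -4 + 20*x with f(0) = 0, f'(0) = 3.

f = 11/108 - 35*exp(-3*x)/81 - 5*x/18 + 107*exp(6*x)/324

Divide through by 4: f'' - 3f' - 18f = -1 + 5*x.
Characteristic equation r² - 3r - 18 = 0 factors as (r + 3)(r - 6) = 0, so r = -3, 6.
Hence f_h = C1*exp(-3*x) + C2*exp(6*x).
For the particular solution try f_p = A0 + A1*x. Substituting and matching coefficients of each power of x gives A0 = 11/108, A1 = -5/18, so f_p = 11/108 - 5*x/18.
General solution: f = 11/108 - 5*x/18 + C1*exp(-3*x) + C2*exp(6*x).
Apply the initial conditions: f(0) = 11/108 + C1 + C2 = 0 and f'(0) = -5/18 - 3*C1 + 6*C2 = 3. Solving gives C1 = -35/81, C2 = 107/324.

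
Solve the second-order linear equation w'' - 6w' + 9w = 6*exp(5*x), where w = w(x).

Characteristic equation r² - 6r + 9 = 0 has discriminant (-6)² - 4·(9) = 0, so r = 3 is a repeated root.
Hence w_h = (C1 + C2*x)*exp(3*x).
Try w_p = A*exp(5*x). Substituting into the equation and dividing by exp(5*x) gives A = 3/2, so w_p = 3*exp(5*x)/2.

w = 3*exp(5*x)/2 + C1*exp(3*x) + C2*x*exp(3*x)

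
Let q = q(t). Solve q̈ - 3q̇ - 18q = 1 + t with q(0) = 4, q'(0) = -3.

q = -5/108 - t/18 + 245*exp(-3*t)/81 + 331*exp(6*t)/324

Characteristic equation r² - 3r - 18 = 0 factors as (r - 6)(r + 3) = 0, so r = 6, -3.
Hence q_h = C1*exp(6*t) + C2*exp(-3*t).
For the particular solution try q_p = A0 + A1*t. Substituting and matching coefficients of each power of t gives A0 = -5/108, A1 = -1/18, so q_p = -5/108 - t/18.
General solution: q = -5/108 - t/18 + C1*exp(6*t) + C2*exp(-3*t).
Apply the initial conditions: q(0) = -5/108 + C1 + C2 = 4 and q'(0) = -1/18 - 3*C2 + 6*C1 = -3. Solving gives C1 = 331/324, C2 = 245/81.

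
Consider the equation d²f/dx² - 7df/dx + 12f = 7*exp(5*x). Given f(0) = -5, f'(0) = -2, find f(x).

Characteristic equation r² - 7r + 12 = 0 factors as (r - 3)(r - 4) = 0, so r = 3, 4.
Hence f_h = C1*exp(3*x) + C2*exp(4*x).
Try f_p = A*exp(5*x). Substituting into the equation and dividing by exp(5*x) gives A = 7/2, so f_p = 7*exp(5*x)/2.
General solution: f = 7*exp(5*x)/2 + C1*exp(3*x) + C2*exp(4*x).
Apply the initial conditions: f(0) = 7/2 + C1 + C2 = -5 and f'(0) = 35/2 + 3*C1 + 4*C2 = -2. Solving gives C1 = -29/2, C2 = 6.

f = 6*exp(4*x) - 29*exp(3*x)/2 + 7*exp(5*x)/2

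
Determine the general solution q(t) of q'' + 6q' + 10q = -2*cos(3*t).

Characteristic equation r² + 6r + 10 = 0 has discriminant (6)² - 4·(10) = -4 < 0, so r = -3 ± i.
Hence q_h = C1*cos(t)*exp(-3*t) + C2*exp(-3*t)*sin(t).
Try q_p = A*cos(3*t) + B*sin(3*t). Substituting and equating the coefficients of cos(3t) and sin(3t) gives A = -2/325, B = -36/325, so q_p = -36*sin(3*t)/325 - 2*cos(3*t)/325.

q = -36*sin(3*t)/325 - 2*cos(3*t)/325 + C1*cos(t)*exp(-3*t) + C2*exp(-3*t)*sin(t)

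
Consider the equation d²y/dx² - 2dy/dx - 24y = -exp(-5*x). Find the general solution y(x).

y = -exp(-5*x)/11 + C1*exp(6*x) + C2*exp(-4*x)

Characteristic equation r² - 2r - 24 = 0 factors as (r - 6)(r + 4) = 0, so r = 6, -4.
Hence y_h = C1*exp(6*x) + C2*exp(-4*x).
Try y_p = A*exp(-5*x). Substituting into the equation and dividing by exp(-5*x) gives A = -1/11, so y_p = -exp(-5*x)/11.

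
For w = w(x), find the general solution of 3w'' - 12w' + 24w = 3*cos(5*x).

Divide through by 3: w'' - 4w' + 8w = cos(5*x).
Characteristic equation r² - 4r + 8 = 0 has discriminant (-4)² - 4·(8) = -16 < 0, so r = 2 ± 2i.
Hence w_h = C1*cos(2*x)*exp(2*x) + C2*exp(2*x)*sin(2*x).
Try w_p = A*cos(5*x) + B*sin(5*x). Substituting and equating the coefficients of cos(5x) and sin(5x) gives A = -17/689, B = -20/689, so w_p = -20*sin(5*x)/689 - 17*cos(5*x)/689.

w = -20*sin(5*x)/689 - 17*cos(5*x)/689 + C1*cos(2*x)*exp(2*x) + C2*exp(2*x)*sin(2*x)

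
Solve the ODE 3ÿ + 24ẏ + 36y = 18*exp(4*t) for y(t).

y = exp(4*t)/10 + C1*exp(-6*t) + C2*exp(-2*t)

Divide through by 3: y'' + 8y' + 12y = 6*exp(4*t).
Characteristic equation r² + 8r + 12 = 0 factors as (r + 6)(r + 2) = 0, so r = -6, -2.
Hence y_h = C1*exp(-6*t) + C2*exp(-2*t).
Try y_p = A*exp(4*t). Substituting into the equation and dividing by exp(4*t) gives A = 1/10, so y_p = exp(4*t)/10.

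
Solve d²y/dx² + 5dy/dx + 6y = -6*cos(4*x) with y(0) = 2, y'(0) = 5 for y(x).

y = -243*exp(-3*x)/25 - 6*sin(4*x)/25 + 3*cos(4*x)/25 + 58*exp(-2*x)/5

Characteristic equation r² + 5r + 6 = 0 factors as (r + 3)(r + 2) = 0, so r = -3, -2.
Hence y_h = C1*exp(-3*x) + C2*exp(-2*x).
Try y_p = A*cos(4*x) + B*sin(4*x). Substituting and equating the coefficients of cos(4x) and sin(4x) gives A = 3/25, B = -6/25, so y_p = -6*sin(4*x)/25 + 3*cos(4*x)/25.
General solution: y = -6*sin(4*x)/25 + 3*cos(4*x)/25 + C1*exp(-3*x) + C2*exp(-2*x).
Apply the initial conditions: y(0) = 3/25 + C1 + C2 = 2 and y'(0) = -24/25 - 3*C1 - 2*C2 = 5. Solving gives C1 = -243/25, C2 = 58/5.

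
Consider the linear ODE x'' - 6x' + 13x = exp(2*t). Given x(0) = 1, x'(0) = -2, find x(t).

Characteristic equation r² - 6r + 13 = 0 has discriminant (-6)² - 4·(13) = -16 < 0, so r = 3 ± 2i.
Hence x_h = C1*cos(2*t)*exp(3*t) + C2*exp(3*t)*sin(2*t).
Try x_p = A*exp(2*t). Substituting into the equation and dividing by exp(2*t) gives A = 1/5, so x_p = exp(2*t)/5.
General solution: x = exp(2*t)/5 + C1*cos(2*t)*exp(3*t) + C2*exp(3*t)*sin(2*t).
Apply the initial conditions: x(0) = 1/5 + C1 = 1 and x'(0) = 2/5 + 2*C2 + 3*C1 = -2. Solving gives C1 = 4/5, C2 = -12/5.

x = exp(2*t)/5 - 12*exp(3*t)*sin(2*t)/5 + 4*cos(2*t)*exp(3*t)/5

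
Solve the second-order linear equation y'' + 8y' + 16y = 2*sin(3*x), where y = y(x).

y = -48*cos(3*x)/625 + 14*sin(3*x)/625 + C1*exp(-4*x) + C2*x*exp(-4*x)

Characteristic equation r² + 8r + 16 = 0 has discriminant (8)² - 4·(16) = 0, so r = -4 is a repeated root.
Hence y_h = (C1 + C2*x)*exp(-4*x).
Try y_p = A*cos(3*x) + B*sin(3*x). Substituting and equating the coefficients of cos(3x) and sin(3x) gives A = -48/625, B = 14/625, so y_p = -48*cos(3*x)/625 + 14*sin(3*x)/625.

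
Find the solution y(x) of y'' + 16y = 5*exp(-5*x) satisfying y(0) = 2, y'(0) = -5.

y = -45*sin(4*x)/41 + 5*exp(-5*x)/41 + 77*cos(4*x)/41

Characteristic equation r² + 16 = 0 has discriminant (0)² - 4·(16) = -64 < 0, so r = ± 4i.
Hence y_h = C1*cos(4*x) + C2*sin(4*x).
Try y_p = A*exp(-5*x). Substituting into the equation and dividing by exp(-5*x) gives A = 5/41, so y_p = 5*exp(-5*x)/41.
General solution: y = 5*exp(-5*x)/41 + C1*cos(4*x) + C2*sin(4*x).
Apply the initial conditions: y(0) = 5/41 + C1 = 2 and y'(0) = -25/41 + 4*C2 = -5. Solving gives C1 = 77/41, C2 = -45/41.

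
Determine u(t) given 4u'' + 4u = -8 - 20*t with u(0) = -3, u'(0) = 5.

u = -2 - cos(t) - 5*t + 10*sin(t)

Divide through by 4: u'' + u = -2 - 5*t.
Characteristic equation r² + 1 = 0 has discriminant (0)² - 4·(1) = -4 < 0, so r = ± i.
Hence u_h = C1*cos(t) + C2*sin(t).
For the particular solution try u_p = A0 + A1*t. Substituting and matching coefficients of each power of t gives A0 = -2, A1 = -5, so u_p = -2 - 5*t.
General solution: u = -2 - 5*t + C1*cos(t) + C2*sin(t).
Apply the initial conditions: u(0) = -2 + C1 = -3 and u'(0) = -5 + C2 = 5. Solving gives C1 = -1, C2 = 10.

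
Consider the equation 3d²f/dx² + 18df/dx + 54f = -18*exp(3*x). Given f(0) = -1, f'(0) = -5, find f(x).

f = -2*exp(3*x)/15 - 13*cos(3*x)*exp(-3*x)/15 - 12*exp(-3*x)*sin(3*x)/5

Divide through by 3: f'' + 6f' + 18f = -6*exp(3*x).
Characteristic equation r² + 6r + 18 = 0 has discriminant (6)² - 4·(18) = -36 < 0, so r = -3 ± 3i.
Hence f_h = C1*cos(3*x)*exp(-3*x) + C2*exp(-3*x)*sin(3*x).
Try f_p = A*exp(3*x). Substituting into the equation and dividing by exp(3*x) gives A = -2/15, so f_p = -2*exp(3*x)/15.
General solution: f = -2*exp(3*x)/15 + C1*cos(3*x)*exp(-3*x) + C2*exp(-3*x)*sin(3*x).
Apply the initial conditions: f(0) = -2/15 + C1 = -1 and f'(0) = -2/5 - 3*C1 + 3*C2 = -5. Solving gives C1 = -13/15, C2 = -12/5.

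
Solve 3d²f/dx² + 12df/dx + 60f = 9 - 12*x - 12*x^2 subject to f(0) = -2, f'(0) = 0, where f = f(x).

f = 97/500 - 3*x/25 - x**2/5 - 1097*cos(4*x)*exp(-2*x)/500 - 1067*exp(-2*x)*sin(4*x)/1000

Divide through by 3: f'' + 4f' + 20f = 3 - 4*x - 4*x^2.
Characteristic equation r² + 4r + 20 = 0 has discriminant (4)² - 4·(20) = -64 < 0, so r = -2 ± 4i.
Hence f_h = C1*cos(4*x)*exp(-2*x) + C2*exp(-2*x)*sin(4*x).
For the particular solution try f_p = A0 + A1*x + A2*x^2. Substituting and matching coefficients of each power of x gives A0 = 97/500, A1 = -3/25, A2 = -1/5, so f_p = 97/500 - 3*x/25 - x^2/5.
General solution: f = 97/500 - 3*x/25 - x^2/5 + C1*cos(4*x)*exp(-2*x) + C2*exp(-2*x)*sin(4*x).
Apply the initial conditions: f(0) = 97/500 + C1 = -2 and f'(0) = -3/25 - 2*C1 + 4*C2 = 0. Solving gives C1 = -1097/500, C2 = -1067/1000.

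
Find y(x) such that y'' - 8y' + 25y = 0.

y = C1*cos(3*x)*exp(4*x) + C2*exp(4*x)*sin(3*x)

Characteristic equation r² - 8r + 25 = 0 has discriminant (-8)² - 4·(25) = -36 < 0, so r = 4 ± 3i.
Hence y_h = C1*cos(3*x)*exp(4*x) + C2*exp(4*x)*sin(3*x).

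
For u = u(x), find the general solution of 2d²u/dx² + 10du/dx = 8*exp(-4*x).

Divide through by 2: u'' + 5u' = 4*exp(-4*x).
Characteristic equation r² + 5r = 0 factors as (r + 5)r = 0, so r = -5, 0.
Hence u_h = C1*exp(-5*x) + C2.
Try u_p = A*exp(-4*x). Substituting into the equation and dividing by exp(-4*x) gives A = -1, so u_p = -exp(-4*x).

u = C2 - exp(-4*x) + C1*exp(-5*x)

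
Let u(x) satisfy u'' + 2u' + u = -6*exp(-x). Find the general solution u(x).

Characteristic equation r² + 2r + 1 = 0 has discriminant (2)² - 4·(1) = 0, so r = -1 is a repeated root.
Hence u_h = (C1 + C2*x)*exp(-x).
Since exp(-x) solves the homogeneous equation (r = -1 is a root of multiplicity 2), multiply the trial by x^2. Try u_p = A*x^2*exp(-x). Substituting into the equation and dividing by exp(-x) gives A = -3, so u_p = -3*x^2*exp(-x).

u = C1*exp(-x) - 3*x**2*exp(-x) + C2*x*exp(-x)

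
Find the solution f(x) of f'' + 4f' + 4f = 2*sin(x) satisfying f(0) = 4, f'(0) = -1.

Characteristic equation r² + 4r + 4 = 0 has discriminant (4)² - 4·(4) = 0, so r = -2 is a repeated root.
Hence f_h = (C1 + C2*x)*exp(-2*x).
Try f_p = A*cos(x) + B*sin(x). Substituting and equating the coefficients of cos(x) and sin(x) gives A = -8/25, B = 6/25, so f_p = -8*cos(x)/25 + 6*sin(x)/25.
General solution: f = -8*cos(x)/25 + 6*sin(x)/25 + C1*exp(-2*x) + C2*x*exp(-2*x).
Apply the initial conditions: f(0) = -8/25 + C1 = 4 and f'(0) = 6/25 + C2 - 2*C1 = -1. Solving gives C1 = 108/25, C2 = 37/5.

f = -8*cos(x)/25 + 6*sin(x)/25 + 108*exp(-2*x)/25 + 37*x*exp(-2*x)/5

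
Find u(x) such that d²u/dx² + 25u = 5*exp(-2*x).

u = 5*exp(-2*x)/29 + C1*cos(5*x) + C2*sin(5*x)

Characteristic equation r² + 25 = 0 has discriminant (0)² - 4·(25) = -100 < 0, so r = ± 5i.
Hence u_h = C1*cos(5*x) + C2*sin(5*x).
Try u_p = A*exp(-2*x). Substituting into the equation and dividing by exp(-2*x) gives A = 5/29, so u_p = 5*exp(-2*x)/29.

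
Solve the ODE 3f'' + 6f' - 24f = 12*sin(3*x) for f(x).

Divide through by 3: f'' + 2f' - 8f = 4*sin(3*x).
Characteristic equation r² + 2r - 8 = 0 factors as (r + 4)(r - 2) = 0, so r = -4, 2.
Hence f_h = C1*exp(-4*x) + C2*exp(2*x).
Try f_p = A*cos(3*x) + B*sin(3*x). Substituting and equating the coefficients of cos(3x) and sin(3x) gives A = -24/325, B = -68/325, so f_p = -68*sin(3*x)/325 - 24*cos(3*x)/325.

f = -68*sin(3*x)/325 - 24*cos(3*x)/325 + C1*exp(-4*x) + C2*exp(2*x)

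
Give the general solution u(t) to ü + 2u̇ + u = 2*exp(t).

u = exp(t)/2 + C1*exp(-t) + C2*t*exp(-t)

Characteristic equation r² + 2r + 1 = 0 has discriminant (2)² - 4·(1) = 0, so r = -1 is a repeated root.
Hence u_h = (C1 + C2*t)*exp(-t).
Try u_p = A*exp(t). Substituting into the equation and dividing by exp(t) gives A = 1/2, so u_p = exp(t)/2.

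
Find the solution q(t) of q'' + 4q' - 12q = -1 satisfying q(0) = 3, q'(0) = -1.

q = 1/12 + 33*exp(2*t)/16 + 41*exp(-6*t)/48

Characteristic equation r² + 4r - 12 = 0 factors as (r - 2)(r + 6) = 0, so r = 2, -6.
Hence q_h = C1*exp(2*t) + C2*exp(-6*t).
For the particular solution try q_p = A0. Substituting and matching coefficients of each power of t gives A0 = 1/12, so q_p = 1/12.
General solution: q = 1/12 + C1*exp(2*t) + C2*exp(-6*t).
Apply the initial conditions: q(0) = 1/12 + C1 + C2 = 3 and q'(0) = -6*C2 + 2*C1 = -1. Solving gives C1 = 33/16, C2 = 41/48.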